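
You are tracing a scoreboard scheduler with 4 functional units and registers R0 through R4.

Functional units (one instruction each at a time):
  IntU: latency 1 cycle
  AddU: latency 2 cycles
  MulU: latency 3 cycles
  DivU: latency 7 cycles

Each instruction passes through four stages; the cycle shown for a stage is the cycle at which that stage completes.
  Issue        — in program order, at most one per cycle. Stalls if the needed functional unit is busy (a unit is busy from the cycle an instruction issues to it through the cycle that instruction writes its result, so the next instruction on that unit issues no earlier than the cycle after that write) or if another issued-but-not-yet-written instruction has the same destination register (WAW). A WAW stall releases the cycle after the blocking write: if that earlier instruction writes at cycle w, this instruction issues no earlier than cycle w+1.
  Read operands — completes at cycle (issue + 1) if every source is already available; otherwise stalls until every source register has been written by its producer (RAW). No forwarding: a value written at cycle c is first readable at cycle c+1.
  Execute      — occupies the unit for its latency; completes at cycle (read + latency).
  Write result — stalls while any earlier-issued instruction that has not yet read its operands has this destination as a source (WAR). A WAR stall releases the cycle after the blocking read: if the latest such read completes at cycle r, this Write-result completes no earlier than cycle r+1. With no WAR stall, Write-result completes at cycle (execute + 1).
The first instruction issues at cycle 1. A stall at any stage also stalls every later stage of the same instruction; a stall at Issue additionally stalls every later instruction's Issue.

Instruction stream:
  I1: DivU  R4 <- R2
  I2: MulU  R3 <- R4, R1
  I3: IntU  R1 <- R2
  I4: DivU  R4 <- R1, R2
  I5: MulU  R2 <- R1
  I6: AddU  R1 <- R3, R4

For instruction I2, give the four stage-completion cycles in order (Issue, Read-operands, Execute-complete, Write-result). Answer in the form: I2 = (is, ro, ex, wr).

[1] I1 issues→DivU
[2] I1 reads; I2 issues→MulU
[3] I3 issues→IntU
[4] I3 reads
[5] I3 exec-done
[9] I1 exec-done
[10] I1 writes R4
[11] I2 reads; I4 issues→DivU
[12] I3 writes R1
[13] I4 reads
[14] I2 exec-done
[15] I2 writes R3
[16] I5 issues→MulU
[17] I5 reads; I6 issues→AddU
[20] I4 exec-done; I5 exec-done
[21] I4 writes R4; I5 writes R2
[22] I6 reads
[24] I6 exec-done
[25] I6 writes R1

I2 = (2, 11, 14, 15)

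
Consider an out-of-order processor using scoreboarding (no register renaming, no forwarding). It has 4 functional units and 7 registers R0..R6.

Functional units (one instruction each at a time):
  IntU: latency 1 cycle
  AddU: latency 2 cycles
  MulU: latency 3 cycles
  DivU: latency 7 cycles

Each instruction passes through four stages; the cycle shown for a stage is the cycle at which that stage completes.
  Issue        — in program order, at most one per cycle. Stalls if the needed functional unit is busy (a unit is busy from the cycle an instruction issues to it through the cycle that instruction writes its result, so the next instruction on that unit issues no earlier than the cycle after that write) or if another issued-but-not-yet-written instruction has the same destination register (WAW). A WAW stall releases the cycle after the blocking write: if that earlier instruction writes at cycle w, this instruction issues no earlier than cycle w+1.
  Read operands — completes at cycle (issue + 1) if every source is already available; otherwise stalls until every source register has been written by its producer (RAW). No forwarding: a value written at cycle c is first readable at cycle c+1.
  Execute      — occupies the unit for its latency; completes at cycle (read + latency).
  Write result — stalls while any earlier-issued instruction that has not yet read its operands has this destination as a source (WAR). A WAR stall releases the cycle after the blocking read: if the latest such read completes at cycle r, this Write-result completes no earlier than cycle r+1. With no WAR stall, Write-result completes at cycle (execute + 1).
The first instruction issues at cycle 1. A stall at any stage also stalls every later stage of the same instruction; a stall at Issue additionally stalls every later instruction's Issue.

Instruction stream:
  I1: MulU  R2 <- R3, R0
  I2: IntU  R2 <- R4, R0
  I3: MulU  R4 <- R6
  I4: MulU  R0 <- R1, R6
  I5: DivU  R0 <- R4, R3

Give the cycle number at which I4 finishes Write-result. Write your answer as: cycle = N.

cycle = 19

t=1  I1→MulU
t=2  I1 RO
t=5  I1 EX
t=6  I1 WR R2
t=7  I2→IntU
t=8  I2 RO · I3→MulU
t=9  I2 EX · I3 RO
t=10  I2 WR R2
t=12  I3 EX
t=13  I3 WR R4
t=14  I4→MulU
t=15  I4 RO
t=18  I4 EX
t=19  I4 WR R0
t=20  I5→DivU
t=21  I5 RO
t=28  I5 EX
t=29  I5 WR R0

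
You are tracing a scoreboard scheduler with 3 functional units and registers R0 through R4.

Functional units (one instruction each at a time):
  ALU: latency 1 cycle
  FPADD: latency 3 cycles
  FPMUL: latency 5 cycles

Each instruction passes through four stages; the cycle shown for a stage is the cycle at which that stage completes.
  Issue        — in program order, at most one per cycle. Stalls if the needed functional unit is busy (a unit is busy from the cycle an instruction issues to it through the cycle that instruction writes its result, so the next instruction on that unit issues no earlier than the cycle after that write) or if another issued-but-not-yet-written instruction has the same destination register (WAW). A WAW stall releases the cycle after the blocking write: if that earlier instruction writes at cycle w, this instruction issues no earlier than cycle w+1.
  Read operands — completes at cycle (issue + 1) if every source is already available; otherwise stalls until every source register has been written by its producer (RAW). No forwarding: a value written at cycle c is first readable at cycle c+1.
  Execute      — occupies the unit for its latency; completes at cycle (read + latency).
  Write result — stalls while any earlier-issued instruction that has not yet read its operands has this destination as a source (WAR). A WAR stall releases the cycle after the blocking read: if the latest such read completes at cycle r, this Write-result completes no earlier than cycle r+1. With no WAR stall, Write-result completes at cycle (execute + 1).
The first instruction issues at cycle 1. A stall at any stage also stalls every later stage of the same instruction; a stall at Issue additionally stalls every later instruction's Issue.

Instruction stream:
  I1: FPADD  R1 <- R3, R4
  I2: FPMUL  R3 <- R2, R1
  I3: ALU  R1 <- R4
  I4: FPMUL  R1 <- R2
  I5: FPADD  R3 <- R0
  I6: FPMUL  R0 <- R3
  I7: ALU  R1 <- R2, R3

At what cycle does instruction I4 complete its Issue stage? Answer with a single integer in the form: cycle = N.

cycle = 14

I1: IS=1 RO=2 EX=5 WR=6
I2: IS=2 RO=7 EX=12 WR=13  [RAW R1: wait I1 write@6]
I3: IS=7 RO=8 EX=9 WR=10  [WAW R1: wait I1 write@6]
I4: IS=14 RO=15 EX=20 WR=21  [struct: FPMUL busy until I2 writes@13]
I5: IS=15 RO=16 EX=19 WR=20
I6: IS=22 RO=23 EX=28 WR=29  [struct: FPMUL busy until I4 writes@21]
I7: IS=23 RO=24 EX=25 WR=26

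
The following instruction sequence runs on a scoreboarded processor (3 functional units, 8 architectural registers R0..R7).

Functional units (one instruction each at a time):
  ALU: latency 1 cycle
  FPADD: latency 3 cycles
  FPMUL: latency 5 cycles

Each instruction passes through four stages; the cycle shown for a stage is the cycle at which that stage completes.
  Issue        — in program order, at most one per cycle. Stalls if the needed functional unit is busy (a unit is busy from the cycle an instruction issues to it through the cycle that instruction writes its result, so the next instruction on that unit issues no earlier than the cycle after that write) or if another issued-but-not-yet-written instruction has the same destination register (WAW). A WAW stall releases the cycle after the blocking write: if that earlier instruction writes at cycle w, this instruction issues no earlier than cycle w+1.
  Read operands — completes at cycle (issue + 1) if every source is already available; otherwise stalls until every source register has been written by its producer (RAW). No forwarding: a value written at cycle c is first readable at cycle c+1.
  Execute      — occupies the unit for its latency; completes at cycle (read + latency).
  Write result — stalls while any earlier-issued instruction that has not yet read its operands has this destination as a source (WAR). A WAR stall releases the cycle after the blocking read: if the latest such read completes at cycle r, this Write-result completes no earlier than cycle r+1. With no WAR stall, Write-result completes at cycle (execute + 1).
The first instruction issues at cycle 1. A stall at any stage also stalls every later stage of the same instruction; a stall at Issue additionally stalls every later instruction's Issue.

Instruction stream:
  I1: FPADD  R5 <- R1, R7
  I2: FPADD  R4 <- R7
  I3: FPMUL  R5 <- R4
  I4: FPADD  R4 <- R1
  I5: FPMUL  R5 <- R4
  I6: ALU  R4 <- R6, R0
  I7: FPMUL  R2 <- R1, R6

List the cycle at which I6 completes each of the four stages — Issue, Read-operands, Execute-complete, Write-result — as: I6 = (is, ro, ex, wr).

t=1  I1 issues→FPADD
t=2  I1 reads
t=5  I1 exec-done
t=6  I1 writes R5
t=7  I2 issues→FPADD
t=8  I2 reads | I3 issues→FPMUL
t=11  I2 exec-done
t=12  I2 writes R4
t=13  I3 reads | I4 issues→FPADD
t=14  I4 reads
t=17  I4 exec-done
t=18  I3 exec-done | I4 writes R4
t=19  I3 writes R5
t=20  I5 issues→FPMUL
t=21  I5 reads | I6 issues→ALU
t=22  I6 reads
t=23  I6 exec-done
t=24  I6 writes R4
t=26  I5 exec-done
t=27  I5 writes R5
t=28  I7 issues→FPMUL
t=29  I7 reads
t=34  I7 exec-done
t=35  I7 writes R2

I6 = (21, 22, 23, 24)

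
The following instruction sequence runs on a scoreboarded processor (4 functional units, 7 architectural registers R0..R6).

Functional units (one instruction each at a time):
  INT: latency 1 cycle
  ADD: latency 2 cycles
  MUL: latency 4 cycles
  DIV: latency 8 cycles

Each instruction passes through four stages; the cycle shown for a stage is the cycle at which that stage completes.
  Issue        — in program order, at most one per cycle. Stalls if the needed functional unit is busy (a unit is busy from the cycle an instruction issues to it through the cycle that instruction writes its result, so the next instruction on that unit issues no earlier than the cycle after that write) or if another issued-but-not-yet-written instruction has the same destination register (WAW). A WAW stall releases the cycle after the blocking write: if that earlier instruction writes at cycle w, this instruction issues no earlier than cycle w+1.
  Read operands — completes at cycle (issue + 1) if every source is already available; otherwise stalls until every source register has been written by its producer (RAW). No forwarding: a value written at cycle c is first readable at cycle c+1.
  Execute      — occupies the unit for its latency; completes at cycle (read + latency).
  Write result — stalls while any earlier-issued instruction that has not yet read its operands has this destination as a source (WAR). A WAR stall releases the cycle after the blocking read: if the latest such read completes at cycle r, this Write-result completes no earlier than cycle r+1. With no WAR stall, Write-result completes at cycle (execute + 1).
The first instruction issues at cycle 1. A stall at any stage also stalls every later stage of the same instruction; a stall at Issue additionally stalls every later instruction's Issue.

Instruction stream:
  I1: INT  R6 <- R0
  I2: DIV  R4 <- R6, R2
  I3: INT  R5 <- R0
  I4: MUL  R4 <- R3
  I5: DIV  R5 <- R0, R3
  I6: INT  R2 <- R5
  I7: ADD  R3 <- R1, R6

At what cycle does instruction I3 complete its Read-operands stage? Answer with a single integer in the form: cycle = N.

cycle = 6

c1: issue I1 (INT)
c2: I1 read-ops, issue I2 (DIV)
c3: I1 finished on INT
c4: I1→R6
c5: I2 read-ops, issue I3 (INT)
c6: I3 read-ops
c7: I3 finished on INT
c8: I3→R5
c13: I2 finished on DIV
c14: I2→R4
c15: issue I4 (MUL)
c16: I4 read-ops, issue I5 (DIV)
c17: I5 read-ops, issue I6 (INT)
c18: issue I7 (ADD)
c19: I7 read-ops
c20: I4 finished on MUL
c21: I4→R4, I7 finished on ADD
c22: I7→R3
c25: I5 finished on DIV
c26: I5→R5
c27: I6 read-ops
c28: I6 finished on INT
c29: I6→R2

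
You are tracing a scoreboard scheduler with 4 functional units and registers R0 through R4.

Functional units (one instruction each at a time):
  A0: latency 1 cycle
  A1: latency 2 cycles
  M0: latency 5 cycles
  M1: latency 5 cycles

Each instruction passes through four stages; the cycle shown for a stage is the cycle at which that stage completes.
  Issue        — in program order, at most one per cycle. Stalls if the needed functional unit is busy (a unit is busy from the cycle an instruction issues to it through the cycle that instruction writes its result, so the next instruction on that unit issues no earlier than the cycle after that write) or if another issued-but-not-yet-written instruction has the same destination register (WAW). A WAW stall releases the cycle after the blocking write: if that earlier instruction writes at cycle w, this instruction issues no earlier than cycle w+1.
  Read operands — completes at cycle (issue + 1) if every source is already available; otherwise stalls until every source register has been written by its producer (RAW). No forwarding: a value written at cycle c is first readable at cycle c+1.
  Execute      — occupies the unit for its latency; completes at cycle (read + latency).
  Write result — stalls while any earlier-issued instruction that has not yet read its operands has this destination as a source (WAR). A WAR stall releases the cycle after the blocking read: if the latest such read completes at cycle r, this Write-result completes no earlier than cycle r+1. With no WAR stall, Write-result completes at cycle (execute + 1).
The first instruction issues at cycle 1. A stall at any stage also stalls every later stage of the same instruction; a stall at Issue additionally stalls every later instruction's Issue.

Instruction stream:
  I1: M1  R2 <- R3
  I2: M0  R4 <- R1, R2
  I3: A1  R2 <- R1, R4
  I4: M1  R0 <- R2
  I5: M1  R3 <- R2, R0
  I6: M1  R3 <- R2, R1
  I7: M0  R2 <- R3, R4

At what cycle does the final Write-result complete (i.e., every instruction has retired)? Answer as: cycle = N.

cycle = 49

[1] issue I1 (M1)
[2] I1 read-ops; issue I2 (M0)
[7] I1 finished on M1
[8] I1→R2
[9] I2 read-ops; issue I3 (A1)
[10] issue I4 (M1)
[14] I2 finished on M0
[15] I2→R4
[16] I3 read-ops
[18] I3 finished on A1
[19] I3→R2
[20] I4 read-ops
[25] I4 finished on M1
[26] I4→R0
[27] issue I5 (M1)
[28] I5 read-ops
[33] I5 finished on M1
[34] I5→R3
[35] issue I6 (M1)
[36] I6 read-ops; issue I7 (M0)
[41] I6 finished on M1
[42] I6→R3
[43] I7 read-ops
[48] I7 finished on M0
[49] I7→R2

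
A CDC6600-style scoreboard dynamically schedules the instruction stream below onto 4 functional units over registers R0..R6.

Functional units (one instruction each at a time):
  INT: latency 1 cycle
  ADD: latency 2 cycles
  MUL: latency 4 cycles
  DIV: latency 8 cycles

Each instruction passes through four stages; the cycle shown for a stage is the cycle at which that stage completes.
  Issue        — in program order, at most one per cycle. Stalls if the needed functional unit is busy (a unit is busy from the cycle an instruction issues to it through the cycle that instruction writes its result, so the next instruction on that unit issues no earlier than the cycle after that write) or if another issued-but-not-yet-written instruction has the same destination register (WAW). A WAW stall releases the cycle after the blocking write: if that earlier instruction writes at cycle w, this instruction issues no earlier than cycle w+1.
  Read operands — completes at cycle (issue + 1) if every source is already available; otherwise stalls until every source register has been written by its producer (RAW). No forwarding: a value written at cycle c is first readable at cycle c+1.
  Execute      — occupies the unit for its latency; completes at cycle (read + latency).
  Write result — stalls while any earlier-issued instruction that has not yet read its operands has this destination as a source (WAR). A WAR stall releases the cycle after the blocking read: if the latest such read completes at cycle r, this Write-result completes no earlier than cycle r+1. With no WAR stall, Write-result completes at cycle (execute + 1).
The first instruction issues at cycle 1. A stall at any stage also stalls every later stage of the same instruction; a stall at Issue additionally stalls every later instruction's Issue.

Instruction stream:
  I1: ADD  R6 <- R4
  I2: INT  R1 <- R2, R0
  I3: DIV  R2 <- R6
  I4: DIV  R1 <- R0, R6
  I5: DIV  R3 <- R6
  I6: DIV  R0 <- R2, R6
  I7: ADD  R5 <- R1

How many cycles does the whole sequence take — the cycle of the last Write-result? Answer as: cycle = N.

cycle = 48

[I1] 1/2/4/5
[I2] 2/3/4/5
[I3] 3/6/14/15  (RAW R6: wait I1 write@5)
[I4] 16/17/25/26  (struct: DIV busy until I3 writes@15)
[I5] 27/28/36/37  (struct: DIV busy until I4 writes@26)
[I6] 38/39/47/48  (struct: DIV busy until I5 writes@37)
[I7] 39/40/42/43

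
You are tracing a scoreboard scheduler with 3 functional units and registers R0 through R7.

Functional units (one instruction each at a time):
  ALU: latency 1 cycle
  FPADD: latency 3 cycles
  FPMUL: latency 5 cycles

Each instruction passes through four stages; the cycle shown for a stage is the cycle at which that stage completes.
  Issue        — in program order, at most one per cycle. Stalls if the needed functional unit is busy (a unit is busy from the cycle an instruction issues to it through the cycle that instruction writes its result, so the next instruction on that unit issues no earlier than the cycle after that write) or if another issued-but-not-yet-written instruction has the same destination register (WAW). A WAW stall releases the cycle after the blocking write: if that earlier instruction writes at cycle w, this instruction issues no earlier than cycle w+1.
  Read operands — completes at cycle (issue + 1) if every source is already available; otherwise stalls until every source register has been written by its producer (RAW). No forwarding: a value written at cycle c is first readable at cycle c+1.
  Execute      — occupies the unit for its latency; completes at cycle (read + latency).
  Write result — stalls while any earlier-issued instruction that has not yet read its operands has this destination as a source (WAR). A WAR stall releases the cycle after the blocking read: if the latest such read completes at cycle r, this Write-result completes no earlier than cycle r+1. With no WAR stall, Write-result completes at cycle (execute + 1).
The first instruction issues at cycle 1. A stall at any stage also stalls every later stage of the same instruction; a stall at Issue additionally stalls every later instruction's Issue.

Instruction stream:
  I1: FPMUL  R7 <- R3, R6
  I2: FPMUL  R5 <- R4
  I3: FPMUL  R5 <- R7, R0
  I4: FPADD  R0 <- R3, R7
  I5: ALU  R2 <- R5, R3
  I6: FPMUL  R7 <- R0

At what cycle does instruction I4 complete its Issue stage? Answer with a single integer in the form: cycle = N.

cycle = 18

[1] I1 issues→FPMUL
[2] I1 reads
[7] I1 exec-done
[8] I1 writes R7
[9] I2 issues→FPMUL
[10] I2 reads
[15] I2 exec-done
[16] I2 writes R5
[17] I3 issues→FPMUL
[18] I3 reads; I4 issues→FPADD
[19] I4 reads; I5 issues→ALU
[22] I4 exec-done
[23] I3 exec-done; I4 writes R0
[24] I3 writes R5
[25] I5 reads; I6 issues→FPMUL
[26] I5 exec-done; I6 reads
[27] I5 writes R2
[31] I6 exec-done
[32] I6 writes R7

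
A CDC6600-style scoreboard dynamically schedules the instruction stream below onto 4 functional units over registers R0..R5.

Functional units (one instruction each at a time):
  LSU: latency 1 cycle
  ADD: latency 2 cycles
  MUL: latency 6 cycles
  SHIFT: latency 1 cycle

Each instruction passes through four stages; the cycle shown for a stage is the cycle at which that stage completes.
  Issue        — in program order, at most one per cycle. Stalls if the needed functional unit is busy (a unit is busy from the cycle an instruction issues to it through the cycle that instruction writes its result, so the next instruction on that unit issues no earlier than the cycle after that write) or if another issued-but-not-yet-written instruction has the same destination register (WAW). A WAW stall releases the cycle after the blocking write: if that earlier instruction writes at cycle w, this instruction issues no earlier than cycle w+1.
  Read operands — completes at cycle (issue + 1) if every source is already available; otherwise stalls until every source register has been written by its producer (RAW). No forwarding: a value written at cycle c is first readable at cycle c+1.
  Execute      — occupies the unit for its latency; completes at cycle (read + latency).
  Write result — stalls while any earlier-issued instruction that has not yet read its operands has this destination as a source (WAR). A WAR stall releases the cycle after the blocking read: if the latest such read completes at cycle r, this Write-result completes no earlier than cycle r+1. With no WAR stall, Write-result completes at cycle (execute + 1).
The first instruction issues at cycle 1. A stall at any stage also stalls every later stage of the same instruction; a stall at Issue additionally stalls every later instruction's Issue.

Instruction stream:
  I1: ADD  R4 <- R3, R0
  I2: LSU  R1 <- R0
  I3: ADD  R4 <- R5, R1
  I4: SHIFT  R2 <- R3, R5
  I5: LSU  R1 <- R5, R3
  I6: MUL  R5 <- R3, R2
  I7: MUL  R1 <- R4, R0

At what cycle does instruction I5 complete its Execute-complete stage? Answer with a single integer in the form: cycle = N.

cycle = 10

[1] I1 dispatched to ADD
[2] I1 operands ready, I2 dispatched to LSU
[3] I2 operands ready
[4] I1 complete, I2 complete
[5] R4←I1, R1←I2
[6] I3 dispatched to ADD
[7] I3 operands ready, I4 dispatched to SHIFT
[8] I4 operands ready, I5 dispatched to LSU
[9] I3 complete, I4 complete, I5 operands ready, I6 dispatched to MUL
[10] R4←I3, R2←I4, I5 complete
[11] R1←I5, I6 operands ready
[17] I6 complete
[18] R5←I6
[19] I7 dispatched to MUL
[20] I7 operands ready
[26] I7 complete
[27] R1←I7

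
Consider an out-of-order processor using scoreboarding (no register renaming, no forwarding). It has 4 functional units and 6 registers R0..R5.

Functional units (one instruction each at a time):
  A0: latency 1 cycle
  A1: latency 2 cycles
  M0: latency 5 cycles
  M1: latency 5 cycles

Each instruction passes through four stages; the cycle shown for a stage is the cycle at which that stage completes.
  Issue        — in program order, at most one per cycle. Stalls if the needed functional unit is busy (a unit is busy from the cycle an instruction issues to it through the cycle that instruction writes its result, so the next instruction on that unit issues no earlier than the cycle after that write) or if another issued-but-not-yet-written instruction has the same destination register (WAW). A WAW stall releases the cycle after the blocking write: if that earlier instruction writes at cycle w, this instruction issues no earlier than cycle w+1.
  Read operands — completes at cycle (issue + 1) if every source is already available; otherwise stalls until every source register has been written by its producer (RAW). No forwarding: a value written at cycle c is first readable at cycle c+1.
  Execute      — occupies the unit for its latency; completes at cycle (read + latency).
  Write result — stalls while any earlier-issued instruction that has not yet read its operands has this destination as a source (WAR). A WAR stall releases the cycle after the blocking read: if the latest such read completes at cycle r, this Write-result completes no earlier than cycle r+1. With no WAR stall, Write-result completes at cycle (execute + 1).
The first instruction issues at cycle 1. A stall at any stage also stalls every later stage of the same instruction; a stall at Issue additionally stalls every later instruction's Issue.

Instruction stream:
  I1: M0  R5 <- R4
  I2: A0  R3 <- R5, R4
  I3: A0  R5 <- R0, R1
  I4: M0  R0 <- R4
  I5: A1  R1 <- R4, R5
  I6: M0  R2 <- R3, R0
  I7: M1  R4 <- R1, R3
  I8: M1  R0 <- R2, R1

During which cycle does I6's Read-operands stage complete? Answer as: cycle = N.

cycle = 22

cycle 1: I1 issues→M0
cycle 2: I1 reads, I2 issues→A0
cycle 7: I1 exec-done
cycle 8: I1 writes R5
cycle 9: I2 reads
cycle 10: I2 exec-done
cycle 11: I2 writes R3
cycle 12: I3 issues→A0
cycle 13: I3 reads, I4 issues→M0
cycle 14: I3 exec-done, I4 reads, I5 issues→A1
cycle 15: I3 writes R5
cycle 16: I5 reads
cycle 18: I5 exec-done
cycle 19: I4 exec-done, I5 writes R1
cycle 20: I4 writes R0
cycle 21: I6 issues→M0
cycle 22: I6 reads, I7 issues→M1
cycle 23: I7 reads
cycle 27: I6 exec-done
cycle 28: I6 writes R2, I7 exec-done
cycle 29: I7 writes R4
cycle 30: I8 issues→M1
cycle 31: I8 reads
cycle 36: I8 exec-done
cycle 37: I8 writes R0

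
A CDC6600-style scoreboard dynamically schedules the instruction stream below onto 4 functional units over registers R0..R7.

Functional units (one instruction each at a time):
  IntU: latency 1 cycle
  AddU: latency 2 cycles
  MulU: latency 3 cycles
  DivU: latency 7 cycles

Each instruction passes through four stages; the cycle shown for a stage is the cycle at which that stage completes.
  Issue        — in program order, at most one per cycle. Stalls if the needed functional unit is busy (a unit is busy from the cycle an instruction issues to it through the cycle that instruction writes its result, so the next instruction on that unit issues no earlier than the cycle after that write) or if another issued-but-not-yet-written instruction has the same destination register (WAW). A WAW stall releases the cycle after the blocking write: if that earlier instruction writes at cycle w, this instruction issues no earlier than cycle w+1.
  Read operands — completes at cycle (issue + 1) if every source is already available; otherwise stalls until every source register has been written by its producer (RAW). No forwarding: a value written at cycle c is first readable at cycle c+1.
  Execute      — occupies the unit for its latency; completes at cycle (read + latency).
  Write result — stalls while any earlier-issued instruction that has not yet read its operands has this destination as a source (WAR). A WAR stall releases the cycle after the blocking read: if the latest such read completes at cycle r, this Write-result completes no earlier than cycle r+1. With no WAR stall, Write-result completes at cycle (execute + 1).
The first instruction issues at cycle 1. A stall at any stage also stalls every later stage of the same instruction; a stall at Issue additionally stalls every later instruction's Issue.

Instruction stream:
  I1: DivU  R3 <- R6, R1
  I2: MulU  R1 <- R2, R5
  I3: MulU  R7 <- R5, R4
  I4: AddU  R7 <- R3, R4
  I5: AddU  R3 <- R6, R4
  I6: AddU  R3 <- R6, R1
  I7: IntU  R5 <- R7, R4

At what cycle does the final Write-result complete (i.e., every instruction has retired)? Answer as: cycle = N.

cycle = 28

[1] I1 dispatched to DivU
[2] I1 operands ready | I2 dispatched to MulU
[3] I2 operands ready
[6] I2 complete
[7] R1←I2
[8] I3 dispatched to MulU
[9] I1 complete | I3 operands ready
[10] R3←I1
[12] I3 complete
[13] R7←I3
[14] I4 dispatched to AddU
[15] I4 operands ready
[17] I4 complete
[18] R7←I4
[19] I5 dispatched to AddU
[20] I5 operands ready
[22] I5 complete
[23] R3←I5
[24] I6 dispatched to AddU
[25] I6 operands ready | I7 dispatched to IntU
[26] I7 operands ready
[27] I6 complete | I7 complete
[28] R3←I6 | R5←I7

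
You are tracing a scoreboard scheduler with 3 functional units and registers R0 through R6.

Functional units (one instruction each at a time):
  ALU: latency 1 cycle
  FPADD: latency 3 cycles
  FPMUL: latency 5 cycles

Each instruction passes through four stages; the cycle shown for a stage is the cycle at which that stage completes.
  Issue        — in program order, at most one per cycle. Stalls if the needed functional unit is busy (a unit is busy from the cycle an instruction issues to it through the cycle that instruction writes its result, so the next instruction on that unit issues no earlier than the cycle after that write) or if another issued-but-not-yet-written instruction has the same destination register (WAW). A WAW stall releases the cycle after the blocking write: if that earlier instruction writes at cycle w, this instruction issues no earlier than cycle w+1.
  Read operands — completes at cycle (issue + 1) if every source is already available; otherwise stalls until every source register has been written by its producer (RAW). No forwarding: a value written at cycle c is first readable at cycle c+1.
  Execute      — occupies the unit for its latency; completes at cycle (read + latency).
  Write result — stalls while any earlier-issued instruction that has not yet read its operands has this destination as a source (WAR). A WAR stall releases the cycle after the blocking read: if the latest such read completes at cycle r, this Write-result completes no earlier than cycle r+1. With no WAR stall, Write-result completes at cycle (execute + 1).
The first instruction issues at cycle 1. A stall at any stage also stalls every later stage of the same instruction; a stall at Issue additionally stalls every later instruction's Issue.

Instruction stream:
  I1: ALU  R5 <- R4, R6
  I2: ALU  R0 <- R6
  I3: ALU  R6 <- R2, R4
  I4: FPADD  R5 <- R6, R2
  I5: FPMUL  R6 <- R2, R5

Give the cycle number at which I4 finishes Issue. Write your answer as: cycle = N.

I1 -> (1, 2, 3, 4)
I2 -> (5, 6, 7, 8)  // struct: ALU busy until I1 writes@4
I3 -> (9, 10, 11, 12)  // struct: ALU busy until I2 writes@8
I4 -> (10, 13, 16, 17)  // RAW R6: wait I3 write@12
I5 -> (13, 18, 23, 24)  // WAW R6: wait I3 write@12, RAW R5: wait I4 write@17

cycle = 10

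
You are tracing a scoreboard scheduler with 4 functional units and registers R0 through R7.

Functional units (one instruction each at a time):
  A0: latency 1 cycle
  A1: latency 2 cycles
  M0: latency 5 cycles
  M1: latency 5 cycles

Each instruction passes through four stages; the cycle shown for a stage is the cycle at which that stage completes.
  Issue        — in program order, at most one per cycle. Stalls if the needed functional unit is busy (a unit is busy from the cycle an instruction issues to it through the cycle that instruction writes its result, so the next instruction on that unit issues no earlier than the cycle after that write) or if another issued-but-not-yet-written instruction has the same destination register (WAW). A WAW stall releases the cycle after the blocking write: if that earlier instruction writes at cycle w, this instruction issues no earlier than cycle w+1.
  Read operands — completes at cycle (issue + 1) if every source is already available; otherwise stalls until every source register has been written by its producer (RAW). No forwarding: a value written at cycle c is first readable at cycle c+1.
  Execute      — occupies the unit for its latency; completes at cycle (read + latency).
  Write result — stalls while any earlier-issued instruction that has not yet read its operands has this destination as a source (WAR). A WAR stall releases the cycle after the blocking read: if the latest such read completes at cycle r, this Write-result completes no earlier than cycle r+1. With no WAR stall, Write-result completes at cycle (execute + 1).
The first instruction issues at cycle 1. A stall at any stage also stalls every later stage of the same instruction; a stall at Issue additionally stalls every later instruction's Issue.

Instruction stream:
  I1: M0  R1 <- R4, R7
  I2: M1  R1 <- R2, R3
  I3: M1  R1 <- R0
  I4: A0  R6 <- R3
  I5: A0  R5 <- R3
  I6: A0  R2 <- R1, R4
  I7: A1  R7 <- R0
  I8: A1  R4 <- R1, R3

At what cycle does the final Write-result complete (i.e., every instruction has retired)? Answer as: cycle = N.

cycle = 36

cycle 1: I1→M0
cycle 2: I1 RO
cycle 7: I1 EX
cycle 8: I1 WR R1
cycle 9: I2→M1
cycle 10: I2 RO
cycle 15: I2 EX
cycle 16: I2 WR R1
cycle 17: I3→M1
cycle 18: I3 RO; I4→A0
cycle 19: I4 RO
cycle 20: I4 EX
cycle 21: I4 WR R6
cycle 22: I5→A0
cycle 23: I3 EX; I5 RO
cycle 24: I3 WR R1; I5 EX
cycle 25: I5 WR R5
cycle 26: I6→A0
cycle 27: I6 RO; I7→A1
cycle 28: I6 EX; I7 RO
cycle 29: I6 WR R2
cycle 30: I7 EX
cycle 31: I7 WR R7
cycle 32: I8→A1
cycle 33: I8 RO
cycle 35: I8 EX
cycle 36: I8 WR R4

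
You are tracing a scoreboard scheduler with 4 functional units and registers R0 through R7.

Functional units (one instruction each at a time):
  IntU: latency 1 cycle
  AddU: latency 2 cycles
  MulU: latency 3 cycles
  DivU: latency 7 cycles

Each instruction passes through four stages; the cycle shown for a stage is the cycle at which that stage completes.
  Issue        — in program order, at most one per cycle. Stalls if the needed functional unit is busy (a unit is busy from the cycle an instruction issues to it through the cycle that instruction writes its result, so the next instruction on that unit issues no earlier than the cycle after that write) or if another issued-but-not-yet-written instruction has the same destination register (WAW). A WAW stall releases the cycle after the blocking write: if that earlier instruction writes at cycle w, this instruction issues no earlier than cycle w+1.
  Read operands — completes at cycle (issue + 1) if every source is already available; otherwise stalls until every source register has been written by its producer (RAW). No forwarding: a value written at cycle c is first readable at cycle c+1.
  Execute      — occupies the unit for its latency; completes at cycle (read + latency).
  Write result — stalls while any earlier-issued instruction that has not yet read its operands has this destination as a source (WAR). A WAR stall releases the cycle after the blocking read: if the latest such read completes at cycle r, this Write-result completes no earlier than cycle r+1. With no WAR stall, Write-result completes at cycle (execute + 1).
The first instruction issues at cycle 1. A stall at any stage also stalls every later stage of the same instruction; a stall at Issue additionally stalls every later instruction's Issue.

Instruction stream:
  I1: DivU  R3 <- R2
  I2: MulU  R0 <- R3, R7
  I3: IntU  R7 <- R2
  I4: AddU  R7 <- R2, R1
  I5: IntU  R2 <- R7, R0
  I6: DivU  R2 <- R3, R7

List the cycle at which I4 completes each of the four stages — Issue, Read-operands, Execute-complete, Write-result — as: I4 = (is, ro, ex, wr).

c1: I1 issues→DivU
c2: I1 reads, I2 issues→MulU
c3: I3 issues→IntU
c4: I3 reads
c5: I3 exec-done
c9: I1 exec-done
c10: I1 writes R3
c11: I2 reads
c12: I3 writes R7
c13: I4 issues→AddU
c14: I2 exec-done, I4 reads, I5 issues→IntU
c15: I2 writes R0
c16: I4 exec-done
c17: I4 writes R7
c18: I5 reads
c19: I5 exec-done
c20: I5 writes R2
c21: I6 issues→DivU
c22: I6 reads
c29: I6 exec-done
c30: I6 writes R2

I4 = (13, 14, 16, 17)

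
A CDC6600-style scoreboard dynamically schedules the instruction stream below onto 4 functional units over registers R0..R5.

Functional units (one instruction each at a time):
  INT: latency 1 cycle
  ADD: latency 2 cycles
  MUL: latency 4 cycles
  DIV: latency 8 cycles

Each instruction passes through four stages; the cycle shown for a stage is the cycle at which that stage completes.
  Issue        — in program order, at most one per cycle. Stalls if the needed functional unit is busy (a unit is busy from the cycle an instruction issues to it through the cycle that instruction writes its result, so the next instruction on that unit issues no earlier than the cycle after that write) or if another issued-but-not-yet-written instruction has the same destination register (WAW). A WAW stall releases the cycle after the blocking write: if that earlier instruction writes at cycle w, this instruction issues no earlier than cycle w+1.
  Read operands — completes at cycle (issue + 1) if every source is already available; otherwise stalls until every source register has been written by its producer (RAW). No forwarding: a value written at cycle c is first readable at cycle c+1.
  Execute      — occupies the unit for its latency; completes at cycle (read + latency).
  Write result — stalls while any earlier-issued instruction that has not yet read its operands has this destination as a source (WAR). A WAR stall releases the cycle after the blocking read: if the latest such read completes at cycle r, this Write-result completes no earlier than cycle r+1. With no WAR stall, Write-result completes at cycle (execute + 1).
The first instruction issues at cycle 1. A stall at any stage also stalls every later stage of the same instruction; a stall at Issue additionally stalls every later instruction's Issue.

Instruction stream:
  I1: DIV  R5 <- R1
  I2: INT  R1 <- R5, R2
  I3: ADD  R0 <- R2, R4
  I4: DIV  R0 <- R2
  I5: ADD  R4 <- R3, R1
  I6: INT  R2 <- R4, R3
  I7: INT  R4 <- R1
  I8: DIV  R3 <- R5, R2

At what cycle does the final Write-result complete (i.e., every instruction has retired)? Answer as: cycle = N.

t=1  I1→DIV
t=2  I1 RO; I2→INT
t=3  I3→ADD
t=4  I3 RO
t=6  I3 EX
t=7  I3 WR R0
t=10  I1 EX
t=11  I1 WR R5
t=12  I2 RO; I4→DIV
t=13  I2 EX; I4 RO; I5→ADD
t=14  I2 WR R1
t=15  I5 RO; I6→INT
t=17  I5 EX
t=18  I5 WR R4
t=19  I6 RO
t=20  I6 EX
t=21  I4 EX; I6 WR R2
t=22  I4 WR R0; I7→INT
t=23  I7 RO; I8→DIV
t=24  I7 EX; I8 RO
t=25  I7 WR R4
t=32  I8 EX
t=33  I8 WR R3

cycle = 33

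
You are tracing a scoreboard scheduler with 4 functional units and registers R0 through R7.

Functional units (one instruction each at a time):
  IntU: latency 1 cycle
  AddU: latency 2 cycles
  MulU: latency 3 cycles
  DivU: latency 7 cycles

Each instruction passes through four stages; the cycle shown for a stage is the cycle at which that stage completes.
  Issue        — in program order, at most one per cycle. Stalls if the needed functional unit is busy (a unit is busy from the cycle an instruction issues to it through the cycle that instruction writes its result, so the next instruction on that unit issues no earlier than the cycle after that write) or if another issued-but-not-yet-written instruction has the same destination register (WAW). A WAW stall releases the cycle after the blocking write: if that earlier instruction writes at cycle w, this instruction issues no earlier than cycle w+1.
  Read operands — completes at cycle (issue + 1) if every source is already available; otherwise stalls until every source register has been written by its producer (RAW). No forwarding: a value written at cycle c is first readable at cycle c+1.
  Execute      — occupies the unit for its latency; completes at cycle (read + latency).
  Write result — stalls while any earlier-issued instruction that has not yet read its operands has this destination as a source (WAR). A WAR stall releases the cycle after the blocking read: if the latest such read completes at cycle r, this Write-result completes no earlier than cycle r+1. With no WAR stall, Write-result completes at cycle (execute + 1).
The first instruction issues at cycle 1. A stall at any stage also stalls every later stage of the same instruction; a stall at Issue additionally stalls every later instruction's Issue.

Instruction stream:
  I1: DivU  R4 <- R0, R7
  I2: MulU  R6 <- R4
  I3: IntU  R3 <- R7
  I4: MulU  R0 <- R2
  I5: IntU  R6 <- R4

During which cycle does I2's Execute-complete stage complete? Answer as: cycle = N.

cycle = 14

t=1  issue I1 (DivU)
t=2  I1 read-ops, issue I2 (MulU)
t=3  issue I3 (IntU)
t=4  I3 read-ops
t=5  I3 finished on IntU
t=6  I3→R3
t=9  I1 finished on DivU
t=10  I1→R4
t=11  I2 read-ops
t=14  I2 finished on MulU
t=15  I2→R6
t=16  issue I4 (MulU)
t=17  I4 read-ops, issue I5 (IntU)
t=18  I5 read-ops
t=19  I5 finished on IntU
t=20  I4 finished on MulU, I5→R6
t=21  I4→R0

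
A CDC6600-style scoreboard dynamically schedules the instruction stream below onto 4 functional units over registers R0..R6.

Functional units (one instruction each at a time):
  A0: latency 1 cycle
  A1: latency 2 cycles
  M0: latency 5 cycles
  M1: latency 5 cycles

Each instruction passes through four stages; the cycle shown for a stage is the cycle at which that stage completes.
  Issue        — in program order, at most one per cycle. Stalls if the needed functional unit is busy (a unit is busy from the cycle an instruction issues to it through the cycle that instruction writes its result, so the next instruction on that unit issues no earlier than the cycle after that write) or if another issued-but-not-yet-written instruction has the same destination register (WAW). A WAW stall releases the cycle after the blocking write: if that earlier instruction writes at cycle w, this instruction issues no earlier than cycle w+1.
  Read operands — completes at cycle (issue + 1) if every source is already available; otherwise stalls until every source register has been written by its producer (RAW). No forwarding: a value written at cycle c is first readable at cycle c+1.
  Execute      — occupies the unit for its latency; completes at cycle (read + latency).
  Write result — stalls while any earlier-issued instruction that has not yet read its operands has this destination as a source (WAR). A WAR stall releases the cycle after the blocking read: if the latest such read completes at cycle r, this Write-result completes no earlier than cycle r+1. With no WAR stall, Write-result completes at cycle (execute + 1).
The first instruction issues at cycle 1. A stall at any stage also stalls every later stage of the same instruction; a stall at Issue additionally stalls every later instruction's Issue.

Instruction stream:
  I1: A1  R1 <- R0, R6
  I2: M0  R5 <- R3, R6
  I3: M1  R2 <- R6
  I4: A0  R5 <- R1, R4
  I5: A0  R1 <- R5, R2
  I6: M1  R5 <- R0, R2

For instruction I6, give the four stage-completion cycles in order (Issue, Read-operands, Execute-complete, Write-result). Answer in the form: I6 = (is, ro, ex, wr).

t=1  I1 issues→A1
t=2  I1 reads; I2 issues→M0
t=3  I2 reads; I3 issues→M1
t=4  I1 exec-done; I3 reads
t=5  I1 writes R1
t=8  I2 exec-done
t=9  I2 writes R5; I3 exec-done
t=10  I3 writes R2; I4 issues→A0
t=11  I4 reads
t=12  I4 exec-done
t=13  I4 writes R5
t=14  I5 issues→A0
t=15  I5 reads; I6 issues→M1
t=16  I5 exec-done; I6 reads
t=17  I5 writes R1
t=21  I6 exec-done
t=22  I6 writes R5

I6 = (15, 16, 21, 22)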